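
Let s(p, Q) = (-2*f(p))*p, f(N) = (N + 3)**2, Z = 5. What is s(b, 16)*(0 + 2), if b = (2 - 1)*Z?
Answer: -1280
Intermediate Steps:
f(N) = (3 + N)**2
b = 5 (b = (2 - 1)*5 = 1*5 = 5)
s(p, Q) = -2*p*(3 + p)**2 (s(p, Q) = (-2*(3 + p)**2)*p = -2*p*(3 + p)**2)
s(b, 16)*(0 + 2) = (-2*5*(3 + 5)**2)*(0 + 2) = -2*5*8**2*2 = -2*5*64*2 = -640*2 = -1280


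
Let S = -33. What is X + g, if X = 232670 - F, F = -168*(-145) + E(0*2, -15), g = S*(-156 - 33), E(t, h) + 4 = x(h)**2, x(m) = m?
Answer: 214326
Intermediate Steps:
E(t, h) = -4 + h**2
g = 6237 (g = -33*(-156 - 33) = -33*(-189) = 6237)
F = 24581 (F = -168*(-145) + (-4 + (-15)**2) = 24360 + (-4 + 225) = 24360 + 221 = 24581)
X = 208089 (X = 232670 - 1*24581 = 232670 - 24581 = 208089)
X + g = 208089 + 6237 = 214326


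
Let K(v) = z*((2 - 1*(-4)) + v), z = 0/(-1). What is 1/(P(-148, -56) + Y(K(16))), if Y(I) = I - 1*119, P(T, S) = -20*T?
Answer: 1/2841 ≈ 0.00035199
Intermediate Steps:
z = 0 (z = 0*(-1) = 0)
K(v) = 0 (K(v) = 0*((2 - 1*(-4)) + v) = 0*((2 + 4) + v) = 0*(6 + v) = 0)
Y(I) = -119 + I (Y(I) = I - 119 = -119 + I)
1/(P(-148, -56) + Y(K(16))) = 1/(-20*(-148) + (-119 + 0)) = 1/(2960 - 119) = 1/2841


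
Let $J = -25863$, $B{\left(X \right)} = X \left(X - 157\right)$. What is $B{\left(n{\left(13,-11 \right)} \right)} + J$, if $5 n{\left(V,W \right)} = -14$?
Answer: $- \frac{635389}{25} \approx -25416.0$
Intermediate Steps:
$n{\left(V,W \right)} = - \frac{14}{5}$ ($n{\left(V,W \right)} = \frac{1}{5} \left(-14\right) = - \frac{14}{5}$)
$B{\left(X \right)} = X \left(-157 + X\right)$
$B{\left(n{\left(13,-11 \right)} \right)} + J = - \frac{14 \left(-157 - \frac{14}{5}\right)}{5} - 25863 = \left(- \frac{14}{5}\right) \left(- \frac{799}{5}\right) - 25863 = \frac{11186}{25} - 25863 = - \frac{635389}{25}$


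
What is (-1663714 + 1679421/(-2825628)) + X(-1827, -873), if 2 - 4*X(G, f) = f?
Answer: -391701702974/235469 ≈ -1.6635e+6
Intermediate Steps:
X(G, f) = ½ - f/4
(-1663714 + 1679421/(-2825628)) + X(-1827, -873) = (-1663714 + 1679421/(-2825628)) + (½ - ¼*(-873)) = (-1663714 + 1679421*(-1/2825628)) + (½ + 873/4) = (-1663714 - 559807/941876) + 875/4 = -1567012847271/941876 + 875/4 = -391701702974/235469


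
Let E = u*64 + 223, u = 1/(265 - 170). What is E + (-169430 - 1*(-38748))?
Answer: -12393541/95 ≈ -1.3046e+5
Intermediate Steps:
u = 1/95 ≈ 0.010526
E = 21249/95 (E = (1/95)*64 + 223 = 64/95 + 223 = 21249/95 ≈ 223.67)
E + (-169430 - 1*(-38748)) = 21249/95 + (-169430 - 1*(-38748)) = 21249/95 + (-169430 + 38748) = 21249/95 - 130682 = -12393541/95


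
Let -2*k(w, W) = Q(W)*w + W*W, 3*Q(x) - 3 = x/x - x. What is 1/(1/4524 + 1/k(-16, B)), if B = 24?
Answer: -1158144/3137 ≈ -369.19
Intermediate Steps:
Q(x) = 4/3 - x/3 (Q(x) = 1 + (x/x - x)/3 = 1 + (1 - x)/3 = 1 + (⅓ - x/3) = 4/3 - x/3)
k(w, W) = -W²/2 - w*(4/3 - W/3)/2 (k(w, W) = -((4/3 - W/3)*w + W*W)/2 = -(w*(4/3 - W/3) + W²)/2 = -(W² + w*(4/3 - W/3))/2 = -W²/2 - w*(4/3 - W/3)/2)
1/(1/4524 + 1/k(-16, B)) = 1/(1/4524 + 1/(-½*24² + (⅙)*(-16)*(-4 + 24))) = 1/(1/4524 + 1/(-½*576 + (⅙)*(-16)*20)) = 1/(1/4524 + 1/(-288 - 160/3)) = 1/(1/4524 + 1/(-1024/3)) = 1/(1/4524 - 3/1024) = 1/(-3137/1158144) = -1158144/3137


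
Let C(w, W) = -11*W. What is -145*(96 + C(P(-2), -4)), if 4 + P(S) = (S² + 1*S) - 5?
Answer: -20300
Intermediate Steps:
P(S) = -9 + S + S² (P(S) = -4 + ((S² + 1*S) - 5) = -4 + ((S² + S) - 5) = -4 + ((S + S²) - 5) = -4 + (-5 + S + S²) = -9 + S + S²)
-145*(96 + C(P(-2), -4)) = -145*(96 - 11*(-4)) = -145*(96 + 44) = -145*140 = -20300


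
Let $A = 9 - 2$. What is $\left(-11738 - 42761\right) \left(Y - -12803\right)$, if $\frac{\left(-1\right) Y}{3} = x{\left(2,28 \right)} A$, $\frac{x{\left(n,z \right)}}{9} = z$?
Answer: $-409341989$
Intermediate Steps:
$A = 7$
$x{\left(n,z \right)} = 9 z$
$Y = -5292$ ($Y = - 3 \cdot 9 \cdot 28 \cdot 7 = - 3 \cdot 252 \cdot 7 = \left(-3\right) 1764 = -5292$)
$\left(-11738 - 42761\right) \left(Y - -12803\right) = \left(-11738 - 42761\right) \left(-5292 - -12803\right) = - 54499 \left(-5292 + 12803\right) = \left(-54499\right) 7511 = -409341989$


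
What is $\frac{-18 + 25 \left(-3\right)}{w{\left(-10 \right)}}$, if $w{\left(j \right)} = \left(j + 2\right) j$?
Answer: $- \frac{93}{80} \approx -1.1625$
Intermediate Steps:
$w{\left(j \right)} = j \left(2 + j\right)$ ($w{\left(j \right)} = \left(2 + j\right) j = j \left(2 + j\right)$)
$\frac{-18 + 25 \left(-3\right)}{w{\left(-10 \right)}} = \frac{-18 + 25 \left(-3\right)}{\left(-10\right) \left(2 - 10\right)} = \frac{-18 - 75}{\left(-10\right) \left(-8\right)} = - \frac{93}{80}$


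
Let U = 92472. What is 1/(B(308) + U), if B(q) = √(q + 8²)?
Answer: 7706/712589201 - √93/4275535206 ≈ 1.0812e-5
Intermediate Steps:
B(q) = √(64 + q) (B(q) = √(q + 64) = √(64 + q))
1/(B(308) + U) = 1/(√(64 + 308) + 92472) = 1/(√372 + 92472) = 1/(2*√93 + 92472) = 1/(92472 + 2*√93)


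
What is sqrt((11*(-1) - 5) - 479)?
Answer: 3*I*sqrt(55) ≈ 22.249*I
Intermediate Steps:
sqrt((11*(-1) - 5) - 479) = sqrt((-11 - 5) - 479) = sqrt(-16 - 479) = sqrt(-495) = 3*I*sqrt(55)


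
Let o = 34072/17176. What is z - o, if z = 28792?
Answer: 61812165/2147 ≈ 28790.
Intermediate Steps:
o = 4259/2147 (o = 34072*(1/17176) = 4259/2147 ≈ 1.9837)
z - o = 28792 - 1*4259/2147 = 28792 - 4259/2147 = 61812165/2147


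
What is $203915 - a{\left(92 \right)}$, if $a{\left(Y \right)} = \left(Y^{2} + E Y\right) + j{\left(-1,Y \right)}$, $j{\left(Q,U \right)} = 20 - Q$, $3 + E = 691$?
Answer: $132134$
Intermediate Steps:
$E = 688$ ($E = -3 + 691 = 688$)
$a{\left(Y \right)} = 21 + Y^{2} + 688 Y$ ($a{\left(Y \right)} = \left(Y^{2} + 688 Y\right) + \left(20 - -1\right) = \left(Y^{2} + 688 Y\right) + \left(20 + 1\right) = \left(Y^{2} + 688 Y\right) + 21 = 21 + Y^{2} + 688 Y$)
$203915 - a{\left(92 \right)} = 203915 - \left(21 + 92^{2} + 688 \cdot 92\right) = 203915 - \left(21 + 8464 + 63296\right) = 203915 - 71781 = 132134$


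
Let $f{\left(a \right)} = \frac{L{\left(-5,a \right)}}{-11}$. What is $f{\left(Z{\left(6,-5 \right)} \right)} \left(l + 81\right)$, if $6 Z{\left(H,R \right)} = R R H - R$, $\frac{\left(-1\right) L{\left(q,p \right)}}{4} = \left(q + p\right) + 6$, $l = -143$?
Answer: $- \frac{19964}{33} \approx -604.97$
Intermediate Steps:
$L{\left(q,p \right)} = -24 - 4 p - 4 q$ ($L{\left(q,p \right)} = - 4 \left(\left(q + p\right) + 6\right) = - 4 \left(\left(p + q\right) + 6\right) = - 4 \left(6 + p + q\right) = -24 - 4 p - 4 q$)
$Z{\left(H,R \right)} = - \frac{R}{6} + \frac{H R^{2}}{6}$ ($Z{\left(H,R \right)} = \frac{R R H - R}{6} = \frac{R^{2} H - R}{6} = \frac{H R^{2} - R}{6} = \frac{- R + H R^{2}}{6} = - \frac{R}{6} + \frac{H R^{2}}{6}$)
$f{\left(a \right)} = \frac{4}{11} + \frac{4 a}{11}$ ($f{\left(a \right)} = \frac{-24 - 4 a - -20}{-11} = \left(-24 - 4 a + 20\right) \left(- \frac{1}{11}\right) = \left(-4 - 4 a\right) \left(- \frac{1}{11}\right) = \frac{4}{11} + \frac{4 a}{11}$)
$f{\left(Z{\left(6,-5 \right)} \right)} \left(l + 81\right) = \left(\frac{4}{11} + \frac{4 \cdot \frac{1}{6} \left(-5\right) \left(-1 + 6 \left(-5\right)\right)}{11}\right) \left(-143 + 81\right) = \left(\frac{4}{11} + \frac{4 \cdot \frac{1}{6} \left(-5\right) \left(-1 - 30\right)}{11}\right) \left(-62\right) = \left(\frac{4}{11} + \frac{4 \cdot \frac{1}{6} \left(-5\right) \left(-31\right)}{11}\right) \left(-62\right) = \left(\frac{4}{11} + \frac{4}{11} \cdot \frac{155}{6}\right) \left(-62\right) = \left(\frac{4}{11} + \frac{310}{33}\right) \left(-62\right) = \frac{322}{33} \left(-62\right) = - \frac{19964}{33}$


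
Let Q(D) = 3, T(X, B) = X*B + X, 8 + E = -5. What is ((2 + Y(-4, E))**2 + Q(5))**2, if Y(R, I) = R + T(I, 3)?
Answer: 8520561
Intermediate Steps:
E = -13 (E = -8 - 5 = -13)
T(X, B) = X + B*X (T(X, B) = B*X + X = X + B*X)
Y(R, I) = R + 4*I (Y(R, I) = R + I*(1 + 3) = R + I*4 = R + 4*I)
((2 + Y(-4, E))**2 + Q(5))**2 = ((2 + (-4 + 4*(-13)))**2 + 3)**2 = ((2 + (-4 - 52))**2 + 3)**2 = ((2 - 56)**2 + 3)**2 = ((-54)**2 + 3)**2 = (2916 + 3)**2 = 2919**2 = 8520561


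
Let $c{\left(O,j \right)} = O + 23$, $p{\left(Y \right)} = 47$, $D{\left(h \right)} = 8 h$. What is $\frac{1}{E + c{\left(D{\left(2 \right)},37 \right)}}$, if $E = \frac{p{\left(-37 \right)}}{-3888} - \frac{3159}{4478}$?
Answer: $\frac{8705232}{333257719} \approx 0.026122$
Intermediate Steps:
$E = - \frac{6246329}{8705232}$ ($E = \frac{47}{-3888} - \frac{3159}{4478} = 47 \left(- \frac{1}{3888}\right) - \frac{3159}{4478} = - \frac{47}{3888} - \frac{3159}{4478} = - \frac{6246329}{8705232} \approx -0.71754$)
$c{\left(O,j \right)} = 23 + O$
$\frac{1}{E + c{\left(D{\left(2 \right)},37 \right)}} = \frac{1}{- \frac{6246329}{8705232} + \left(23 + 8 \cdot 2\right)} = \frac{1}{- \frac{6246329}{8705232} + \left(23 + 16\right)} = \frac{1}{- \frac{6246329}{8705232} + 39} = \frac{1}{\frac{333257719}{8705232}} = \frac{8705232}{333257719}$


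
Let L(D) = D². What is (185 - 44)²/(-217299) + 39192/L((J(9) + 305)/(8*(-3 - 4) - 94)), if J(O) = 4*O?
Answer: 63872097465813/8422581673 ≈ 7583.4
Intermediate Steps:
(185 - 44)²/(-217299) + 39192/L((J(9) + 305)/(8*(-3 - 4) - 94)) = (185 - 44)²/(-217299) + 39192/(((4*9 + 305)/(8*(-3 - 4) - 94))²) = 141²*(-1/217299) + 39192/(((36 + 305)/(8*(-7) - 94))²) = 19881*(-1/217299) + 39192/((341/(-56 - 94))²) = -6627/72433 + 39192/((341/(-150))²) = -6627/72433 + 39192/((341*(-1/150))²) = -6627/72433 + 39192/((-341/150)²) = -6627/72433 + 39192/(116281/22500) = -6627/72433 + 39192*(22500/116281) = -6627/72433 + 881820000/116281 = 63872097465813/8422581673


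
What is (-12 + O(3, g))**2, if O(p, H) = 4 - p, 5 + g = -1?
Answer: 121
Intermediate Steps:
g = -6 (g = -5 - 1 = -6)
(-12 + O(3, g))**2 = (-12 + (4 - 1*3))**2 = (-12 + (4 - 3))**2 = (-12 + 1)**2 = (-11)**2 = 121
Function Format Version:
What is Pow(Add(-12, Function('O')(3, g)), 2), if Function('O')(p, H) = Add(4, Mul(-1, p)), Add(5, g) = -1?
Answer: 121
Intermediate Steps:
g = -6 (g = Add(-5, -1) = -6)
Pow(Add(-12, Function('O')(3, g)), 2) = Pow(Add(-12, Add(4, Mul(-1, 3))), 2) = Pow(Add(-12, Add(4, -3)), 2) = Pow(Add(-12, 1), 2) = Pow(-11, 2) = 121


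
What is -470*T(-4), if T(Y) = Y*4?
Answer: 7520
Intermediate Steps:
T(Y) = 4*Y
-470*T(-4) = -1880*(-4) = -470*(-16) = 7520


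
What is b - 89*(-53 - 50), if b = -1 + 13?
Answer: 9179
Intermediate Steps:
b = 12
b - 89*(-53 - 50) = 12 - 89*(-53 - 50) = 12 - 89*(-103) = 12 + 9167 = 9179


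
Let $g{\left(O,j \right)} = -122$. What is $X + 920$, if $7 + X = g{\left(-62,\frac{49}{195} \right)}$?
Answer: $791$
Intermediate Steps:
$X = -129$ ($X = -7 - 122 = -129$)
$X + 920 = -129 + 920 = 791$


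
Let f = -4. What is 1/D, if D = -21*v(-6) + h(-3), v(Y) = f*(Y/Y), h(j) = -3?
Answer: 1/81 ≈ 0.012346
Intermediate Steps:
v(Y) = -4 (v(Y) = -4*Y/Y = -4*1 = -4)
D = 81 (D = -21*(-4) - 3 = 84 - 3 = 81)
1/D = 1/81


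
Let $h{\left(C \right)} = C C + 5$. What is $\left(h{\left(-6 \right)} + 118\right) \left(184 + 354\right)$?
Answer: $85542$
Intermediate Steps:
$h{\left(C \right)} = 5 + C^{2}$ ($h{\left(C \right)} = C^{2} + 5 = 5 + C^{2}$)
$\left(h{\left(-6 \right)} + 118\right) \left(184 + 354\right) = \left(\left(5 + \left(-6\right)^{2}\right) + 118\right) \left(184 + 354\right) = \left(\left(5 + 36\right) + 118\right) 538 = \left(41 + 118\right) 538 = 159 \cdot 538 = 85542$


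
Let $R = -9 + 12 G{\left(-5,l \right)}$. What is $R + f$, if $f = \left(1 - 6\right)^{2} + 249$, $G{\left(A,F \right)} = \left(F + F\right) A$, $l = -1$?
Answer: $385$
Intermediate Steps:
$G{\left(A,F \right)} = 2 A F$ ($G{\left(A,F \right)} = 2 F A = 2 A F$)
$f = 274$ ($f = \left(-5\right)^{2} + 249 = 25 + 249 = 274$)
$R = 111$ ($R = -9 + 12 \cdot 2 \left(-5\right) \left(-1\right) = -9 + 12 \cdot 10 = -9 + 120 = 111$)
$R + f = 111 + 274 = 385$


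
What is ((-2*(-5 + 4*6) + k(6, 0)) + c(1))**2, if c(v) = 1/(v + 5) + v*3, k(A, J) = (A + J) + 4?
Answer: 22201/36 ≈ 616.69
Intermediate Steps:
k(A, J) = 4 + A + J
c(v) = 1/(5 + v) + 3*v
((-2*(-5 + 4*6) + k(6, 0)) + c(1))**2 = ((-2*(-5 + 4*6) + (4 + 6 + 0)) + (1 + 3*1**2 + 15*1)/(5 + 1))**2 = ((-2*(-5 + 24) + 10) + (1 + 3*1 + 15)/6)**2 = ((-2*19 + 10) + (1 + 3 + 15)/6)**2 = ((-38 + 10) + (1/6)*19)**2 = (-28 + 19/6)**2 = (-149/6)**2 = 22201/36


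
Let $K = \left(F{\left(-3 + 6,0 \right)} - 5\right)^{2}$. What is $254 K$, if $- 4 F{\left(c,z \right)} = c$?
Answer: $\frac{67183}{8} \approx 8397.9$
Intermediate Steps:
$F{\left(c,z \right)} = - \frac{c}{4}$
$K = \frac{529}{16}$ ($K = \left(- \frac{-3 + 6}{4} - 5\right)^{2} = \left(\left(- \frac{1}{4}\right) 3 - 5\right)^{2} = \left(- \frac{3}{4} - 5\right)^{2} = \left(- \frac{23}{4}\right)^{2} = \frac{529}{16} \approx 33.063$)
$254 K = 254 \cdot \frac{529}{16} = \frac{67183}{8}$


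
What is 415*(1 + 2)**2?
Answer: 3735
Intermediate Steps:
415*(1 + 2)**2 = 415*3**2 = 415*9 = 3735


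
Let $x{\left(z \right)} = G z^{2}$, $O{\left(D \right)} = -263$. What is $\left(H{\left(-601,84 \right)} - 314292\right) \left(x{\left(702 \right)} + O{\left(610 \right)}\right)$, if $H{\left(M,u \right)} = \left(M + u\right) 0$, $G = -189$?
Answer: $29273225709948$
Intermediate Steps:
$H{\left(M,u \right)} = 0$
$x{\left(z \right)} = - 189 z^{2}$
$\left(H{\left(-601,84 \right)} - 314292\right) \left(x{\left(702 \right)} + O{\left(610 \right)}\right) = \left(0 - 314292\right) \left(- 189 \cdot 702^{2} - 263\right) = - 314292 \left(\left(-189\right) 492804 - 263\right) = - 314292 \left(-93139956 - 263\right) = \left(-314292\right) \left(-93140219\right) = 29273225709948$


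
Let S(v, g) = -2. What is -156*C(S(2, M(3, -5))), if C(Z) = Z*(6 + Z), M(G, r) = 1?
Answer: 1248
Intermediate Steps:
-156*C(S(2, M(3, -5))) = -(-312)*(6 - 2) = -(-312)*4 = -156*(-8) = 1248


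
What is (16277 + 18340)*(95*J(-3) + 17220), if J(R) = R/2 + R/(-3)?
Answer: 1188920865/2 ≈ 5.9446e+8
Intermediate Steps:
J(R) = R/6 (J(R) = R*(1/2) + R*(-1/3) = R/2 - R/3 = R/6)
(16277 + 18340)*(95*J(-3) + 17220) = (16277 + 18340)*(95*((1/6)*(-3)) + 17220) = 34617*(95*(-1/2) + 17220) = 34617*(-95/2 + 17220) = 34617*(34345/2) = 1188920865/2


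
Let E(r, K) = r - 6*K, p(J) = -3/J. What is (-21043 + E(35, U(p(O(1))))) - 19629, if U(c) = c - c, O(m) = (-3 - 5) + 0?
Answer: -40637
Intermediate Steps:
O(m) = -8 (O(m) = -8 + 0 = -8)
U(c) = 0
(-21043 + E(35, U(p(O(1))))) - 19629 = (-21043 + (35 - 6*0)) - 19629 = (-21043 + (35 + 0)) - 19629 = (-21043 + 35) - 19629 = -21008 - 19629 = -40637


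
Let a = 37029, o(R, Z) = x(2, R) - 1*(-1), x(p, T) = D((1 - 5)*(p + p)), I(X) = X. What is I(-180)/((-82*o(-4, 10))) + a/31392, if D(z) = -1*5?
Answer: 270623/429024 ≈ 0.63079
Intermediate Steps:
D(z) = -5
x(p, T) = -5
o(R, Z) = -4 (o(R, Z) = -5 - 1*(-1) = -5 + 1 = -4)
I(-180)/((-82*o(-4, 10))) + a/31392 = -180/((-82*(-4))) + 37029/31392 = -180/328 + 37029*(1/31392) = -180*1/328 + 12343/10464 = -45/82 + 12343/10464 = 270623/429024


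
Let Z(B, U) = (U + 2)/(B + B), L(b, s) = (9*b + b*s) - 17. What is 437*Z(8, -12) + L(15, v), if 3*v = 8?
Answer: -921/8 ≈ -115.13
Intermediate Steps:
v = 8/3 (v = (⅓)*8 = 8/3 ≈ 2.6667)
L(b, s) = -17 + 9*b + b*s
Z(B, U) = (2 + U)/(2*B) (Z(B, U) = (2 + U)/((2*B)) = (2 + U)*(1/(2*B)) = (2 + U)/(2*B))
437*Z(8, -12) + L(15, v) = 437*((½)*(2 - 12)/8) + (-17 + 9*15 + 15*(8/3)) = 437*((½)*(⅛)*(-10)) + (-17 + 135 + 40) = 437*(-5/8) + 158 = -2185/8 + 158 = -921/8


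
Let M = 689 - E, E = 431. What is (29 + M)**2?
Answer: 82369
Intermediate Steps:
M = 258 (M = 689 - 1*431 = 689 - 431 = 258)
(29 + M)**2 = (29 + 258)**2 = 287**2 = 82369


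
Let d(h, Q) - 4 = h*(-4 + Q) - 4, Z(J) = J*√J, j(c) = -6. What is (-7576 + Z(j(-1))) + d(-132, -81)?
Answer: 3644 - 6*I*√6 ≈ 3644.0 - 14.697*I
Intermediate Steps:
Z(J) = J^(3/2)
d(h, Q) = h*(-4 + Q) (d(h, Q) = 4 + (h*(-4 + Q) - 4) = 4 + (-4 + h*(-4 + Q)) = h*(-4 + Q))
(-7576 + Z(j(-1))) + d(-132, -81) = (-7576 + (-6)^(3/2)) - 132*(-4 - 81) = (-7576 - 6*I*√6) - 132*(-85) = (-7576 - 6*I*√6) + 11220 = 3644 - 6*I*√6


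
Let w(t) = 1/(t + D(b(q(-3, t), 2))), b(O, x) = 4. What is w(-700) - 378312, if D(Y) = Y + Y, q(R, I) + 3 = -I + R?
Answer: -261791905/692 ≈ -3.7831e+5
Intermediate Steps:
q(R, I) = -3 + R - I (q(R, I) = -3 + (-I + R) = -3 + (R - I) = -3 + R - I)
D(Y) = 2*Y
w(t) = 1/(8 + t) (w(t) = 1/(t + 2*4) = 1/(t + 8) = 1/(8 + t))
w(-700) - 378312 = 1/(8 - 700) - 378312 = 1/(-692) - 378312 = -1/692 - 378312 = -261791905/692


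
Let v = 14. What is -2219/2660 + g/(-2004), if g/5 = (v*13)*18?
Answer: -571639/63460 ≈ -9.0079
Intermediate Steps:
g = 16380 (g = 5*((14*13)*18) = 5*(182*18) = 5*3276 = 16380)
-2219/2660 + g/(-2004) = -2219/2660 + 16380/(-2004) = -2219*1/2660 + 16380*(-1/2004) = -317/380 - 1365/167 = -571639/63460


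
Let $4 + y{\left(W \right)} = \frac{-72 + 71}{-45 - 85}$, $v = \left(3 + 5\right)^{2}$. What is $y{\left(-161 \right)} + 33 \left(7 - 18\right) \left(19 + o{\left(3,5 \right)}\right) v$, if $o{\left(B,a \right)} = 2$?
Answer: $- \frac{63423879}{130} \approx -4.8788 \cdot 10^{5}$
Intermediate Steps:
$v = 64$ ($v = 8^{2} = 64$)
$y{\left(W \right)} = - \frac{519}{130}$ ($y{\left(W \right)} = -4 + \frac{-72 + 71}{-45 - 85} = -4 - \frac{1}{-130} = -4 - - \frac{1}{130} = -4 + \frac{1}{130} = - \frac{519}{130}$)
$y{\left(-161 \right)} + 33 \left(7 - 18\right) \left(19 + o{\left(3,5 \right)}\right) v = - \frac{519}{130} + 33 \left(7 - 18\right) \left(19 + 2\right) 64 = - \frac{519}{130} + 33 \left(\left(-11\right) 21\right) 64 = - \frac{519}{130} + 33 \left(-231\right) 64 = - \frac{519}{130} - 487872 = - \frac{63423879}{130}$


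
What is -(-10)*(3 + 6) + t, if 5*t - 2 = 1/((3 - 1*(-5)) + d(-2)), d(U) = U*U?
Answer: 1085/12 ≈ 90.417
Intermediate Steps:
d(U) = U²
t = 5/12 (t = ⅖ + 1/(5*((3 - 1*(-5)) + (-2)²)) = ⅖ + 1/(5*((3 + 5) + 4)) = ⅖ + 1/(5*(8 + 4)) = ⅖ + (⅕)/12 = ⅖ + (⅕)*(1/12) = ⅖ + 1/60 = 5/12 ≈ 0.41667)
-(-10)*(3 + 6) + t = -(-10)*(3 + 6) + 5/12 = -(-10)*9 + 5/12 = -10*(-9) + 5/12 = 90 + 5/12 = 1085/12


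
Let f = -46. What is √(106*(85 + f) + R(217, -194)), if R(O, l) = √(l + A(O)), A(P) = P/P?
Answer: √(4134 + I*√193) ≈ 64.296 + 0.108*I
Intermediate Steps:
A(P) = 1
R(O, l) = √(1 + l) (R(O, l) = √(l + 1) = √(1 + l))
√(106*(85 + f) + R(217, -194)) = √(106*(85 - 46) + √(1 - 194)) = √(106*39 + √(-193)) = √(4134 + I*√193)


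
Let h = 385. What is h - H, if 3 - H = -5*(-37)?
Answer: 567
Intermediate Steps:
H = -182 (H = 3 - (-5)*(-37) = 3 - 1*185 = 3 - 185 = -182)
h - H = 385 - 1*(-182) = 385 + 182 = 567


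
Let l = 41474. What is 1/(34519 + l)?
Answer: 1/75993 ≈ 1.3159e-5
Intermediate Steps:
1/(34519 + l) = 1/(34519 + 41474) = 1/75993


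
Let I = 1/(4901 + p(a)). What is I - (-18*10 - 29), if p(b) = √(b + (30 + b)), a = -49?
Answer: 5020157522/24019869 - 2*I*√17/24019869 ≈ 209.0 - 3.4331e-7*I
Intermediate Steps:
p(b) = √(30 + 2*b)
I = 1/(4901 + 2*I*√17) (I = 1/(4901 + √(30 + 2*(-49))) = 1/(4901 + √(30 - 98)) = 1/(4901 + √(-68)) = 1/(4901 + 2*I*√17) ≈ 0.00020404 - 3.433e-7*I)
I - (-18*10 - 29) = (4901/24019869 - 2*I*√17/24019869) - (-18*10 - 29) = (4901/24019869 - 2*I*√17/24019869) - (-180 - 29) = (4901/24019869 - 2*I*√17/24019869) - 1*(-209) = (4901/24019869 - 2*I*√17/24019869) + 209 = 5020157522/24019869 - 2*I*√17/24019869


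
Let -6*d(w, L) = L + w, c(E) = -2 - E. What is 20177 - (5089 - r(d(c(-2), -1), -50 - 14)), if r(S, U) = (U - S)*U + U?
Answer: 57392/3 ≈ 19131.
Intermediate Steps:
d(w, L) = -L/6 - w/6 (d(w, L) = -(L + w)/6 = -L/6 - w/6)
r(S, U) = U + U*(U - S) (r(S, U) = U*(U - S) + U = U + U*(U - S))
20177 - (5089 - r(d(c(-2), -1), -50 - 14)) = 20177 - (5089 - (-50 - 14)*(1 + (-50 - 14) - (-1/6*(-1) - (-2 - 1*(-2))/6))) = 20177 - (5089 - (-64)*(1 - 64 - (1/6 - (-2 + 2)/6))) = 20177 - (5089 - (-64)*(1 - 64 - (1/6 - 1/6*0))) = 20177 - (5089 - (-64)*(1 - 64 - (1/6 + 0))) = 20177 - (5089 - (-64)*(1 - 64 - 1*1/6)) = 20177 - (5089 - (-64)*(1 - 64 - 1/6)) = 20177 - (5089 - (-64)*(-379)/6) = 20177 - (5089 - 1*12128/3) = 20177 - (5089 - 12128/3) = 20177 - 1*3139/3 = 20177 - 3139/3 = 57392/3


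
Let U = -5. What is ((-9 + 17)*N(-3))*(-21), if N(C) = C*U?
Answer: -2520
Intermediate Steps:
N(C) = -5*C (N(C) = C*(-5) = -5*C)
((-9 + 17)*N(-3))*(-21) = ((-9 + 17)*(-5*(-3)))*(-21) = (8*15)*(-21) = 120*(-21) = -2520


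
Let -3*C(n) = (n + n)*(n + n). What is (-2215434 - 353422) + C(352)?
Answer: -8202184/3 ≈ -2.7341e+6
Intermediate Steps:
C(n) = -4*n²/3 (C(n) = -(n + n)*(n + n)/3 = -2*n*2*n/3 = -4*n²/3)
(-2215434 - 353422) + C(352) = (-2215434 - 353422) - 4/3*352² = -2568856 - 4/3*123904 = -2568856 - 495616/3 = -8202184/3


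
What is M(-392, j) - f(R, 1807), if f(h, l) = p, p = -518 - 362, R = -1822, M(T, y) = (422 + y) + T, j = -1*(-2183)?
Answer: 3093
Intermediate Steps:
j = 2183
M(T, y) = 422 + T + y
p = -880
f(h, l) = -880
M(-392, j) - f(R, 1807) = (422 - 392 + 2183) - 1*(-880) = 2213 + 880 = 3093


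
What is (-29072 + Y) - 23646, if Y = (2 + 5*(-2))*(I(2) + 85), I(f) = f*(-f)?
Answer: -53366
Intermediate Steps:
I(f) = -f²
Y = -648 (Y = (2 + 5*(-2))*(-1*2² + 85) = (2 - 10)*(-1*4 + 85) = -8*(-4 + 85) = -8*81 = -648)
(-29072 + Y) - 23646 = (-29072 - 648) - 23646 = -29720 - 23646 = -53366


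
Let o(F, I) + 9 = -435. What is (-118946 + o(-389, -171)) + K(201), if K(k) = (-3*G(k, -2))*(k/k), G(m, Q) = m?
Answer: -119993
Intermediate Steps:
o(F, I) = -444 (o(F, I) = -9 - 435 = -444)
K(k) = -3*k (K(k) = (-3*k)*(k/k) = -3*k*1 = -3*k)
(-118946 + o(-389, -171)) + K(201) = (-118946 - 444) - 3*201 = -119390 - 603 = -119993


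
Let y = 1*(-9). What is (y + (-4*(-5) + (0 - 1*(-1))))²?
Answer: 144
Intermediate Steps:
y = -9
(y + (-4*(-5) + (0 - 1*(-1))))² = (-9 + (-4*(-5) + (0 - 1*(-1))))² = (-9 + (20 + (0 + 1)))² = (-9 + (20 + 1))² = (-9 + 21)² = 12² = 144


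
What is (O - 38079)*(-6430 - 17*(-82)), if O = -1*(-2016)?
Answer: 181613268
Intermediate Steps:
O = 2016
(O - 38079)*(-6430 - 17*(-82)) = (2016 - 38079)*(-6430 - 17*(-82)) = -36063*(-6430 + 1394) = -36063*(-5036) = 181613268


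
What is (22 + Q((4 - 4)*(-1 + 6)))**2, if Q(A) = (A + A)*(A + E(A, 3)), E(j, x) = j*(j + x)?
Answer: 484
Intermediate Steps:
Q(A) = 2*A*(A + A*(3 + A)) (Q(A) = (A + A)*(A + A*(A + 3)) = (2*A)*(A + A*(3 + A)) = 2*A*(A + A*(3 + A)))
(22 + Q((4 - 4)*(-1 + 6)))**2 = (22 + 2*((4 - 4)*(-1 + 6))**2*(4 + (4 - 4)*(-1 + 6)))**2 = (22 + 2*(0*5)**2*(4 + 0*5))**2 = (22 + 2*0**2*(4 + 0))**2 = (22 + 2*0*4)**2 = (22 + 0)**2 = 22**2 = 484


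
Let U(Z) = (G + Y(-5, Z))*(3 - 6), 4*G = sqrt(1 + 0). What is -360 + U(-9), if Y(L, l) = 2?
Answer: -1467/4 ≈ -366.75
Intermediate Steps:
G = 1/4 (G = sqrt(1 + 0)/4 = sqrt(1)/4 = (1/4)*1 = 1/4 ≈ 0.25000)
U(Z) = -27/4 (U(Z) = (1/4 + 2)*(3 - 6) = (9/4)*(-3) = -27/4)
-360 + U(-9) = -360 - 27/4 = -1467/4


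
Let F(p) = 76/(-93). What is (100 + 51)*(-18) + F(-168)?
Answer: -252850/93 ≈ -2718.8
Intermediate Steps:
F(p) = -76/93 (F(p) = 76*(-1/93) = -76/93)
(100 + 51)*(-18) + F(-168) = (100 + 51)*(-18) - 76/93 = 151*(-18) - 76/93 = -2718 - 76/93 = -252850/93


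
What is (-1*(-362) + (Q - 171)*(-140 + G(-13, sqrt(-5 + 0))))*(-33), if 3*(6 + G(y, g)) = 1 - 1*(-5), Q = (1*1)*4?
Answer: -805530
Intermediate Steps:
Q = 4 (Q = 1*4 = 4)
G(y, g) = -4 (G(y, g) = -6 + (1 - 1*(-5))/3 = -6 + (1 + 5)/3 = -6 + (1/3)*6 = -6 + 2 = -4)
(-1*(-362) + (Q - 171)*(-140 + G(-13, sqrt(-5 + 0))))*(-33) = (-1*(-362) + (4 - 171)*(-140 - 4))*(-33) = (362 - 167*(-144))*(-33) = (362 + 24048)*(-33) = 24410*(-33) = -805530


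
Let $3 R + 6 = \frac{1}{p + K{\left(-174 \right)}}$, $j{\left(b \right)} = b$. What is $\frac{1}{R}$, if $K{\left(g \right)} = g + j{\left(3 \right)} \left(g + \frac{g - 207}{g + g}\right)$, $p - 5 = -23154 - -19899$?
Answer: $- \frac{1372065}{2744246} \approx -0.49998$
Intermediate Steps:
$p = -3250$ ($p = 5 - 3255 = -3250$)
$K{\left(g \right)} = 4 g + \frac{3 \left(-207 + g\right)}{2 g}$ ($K{\left(g \right)} = g + 3 \left(g + \frac{g - 207}{g + g}\right) = g + 3 \left(g + \frac{-207 + g}{2 g}\right) = g + \left(3 g + \frac{3 \left(-207 + g\right)}{2 g}\right) = 4 g + \frac{3 \left(-207 + g\right)}{2 g}$)
$R = - \frac{2744246}{1372065}$ ($R = -2 + \frac{1}{3 \left(-3250 + \frac{-621 - 174 \left(3 + 8 \left(-174\right)\right)}{2 \left(-174\right)}\right)} = -2 + \frac{1}{3 \left(-3250 + \frac{1}{2} \left(- \frac{1}{174}\right) \left(-621 - 174 \left(3 - 1392\right)\right)\right)} = -2 + \frac{1}{3 \left(-3250 + \frac{1}{2} \left(- \frac{1}{174}\right) \left(-621 - -241686\right)\right)} = -2 + \frac{1}{3 \left(-3250 + \frac{1}{2} \left(- \frac{1}{174}\right) \left(-621 + 241686\right)\right)} = -2 + \frac{1}{3 \left(-3250 + \frac{1}{2} \left(- \frac{1}{174}\right) 241065\right)} = -2 + \frac{1}{3 \left(-3250 - \frac{80355}{116}\right)} = -2 + \frac{1}{3 \left(- \frac{457355}{116}\right)} = -2 + \frac{1}{3} \left(- \frac{116}{457355}\right) = -2 - \frac{116}{1372065} = - \frac{2744246}{1372065} \approx -2.0001$)
$\frac{1}{R} = \frac{1}{- \frac{2744246}{1372065}} = - \frac{1372065}{2744246}$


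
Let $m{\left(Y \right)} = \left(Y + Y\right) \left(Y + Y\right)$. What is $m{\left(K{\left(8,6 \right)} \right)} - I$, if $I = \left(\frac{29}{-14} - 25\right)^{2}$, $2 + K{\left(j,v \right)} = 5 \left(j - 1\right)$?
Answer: $\frac{710135}{196} \approx 3623.1$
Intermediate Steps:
$K{\left(j,v \right)} = -7 + 5 j$ ($K{\left(j,v \right)} = -2 + 5 \left(j - 1\right) = -2 + 5 \left(-1 + j\right) = -2 + \left(-5 + 5 j\right) = -7 + 5 j$)
$m{\left(Y \right)} = 4 Y^{2}$ ($m{\left(Y \right)} = 2 Y 2 Y = 4 Y^{2}$)
$I = \frac{143641}{196}$ ($I = \left(29 \left(- \frac{1}{14}\right) - 25\right)^{2} = \left(- \frac{29}{14} - 25\right)^{2} = \left(- \frac{379}{14}\right)^{2} = \frac{143641}{196} \approx 732.86$)
$m{\left(K{\left(8,6 \right)} \right)} - I = 4 \left(-7 + 5 \cdot 8\right)^{2} - \frac{143641}{196} = 4 \left(-7 + 40\right)^{2} - \frac{143641}{196} = 4 \cdot 33^{2} - \frac{143641}{196} = 4 \cdot 1089 - \frac{143641}{196} = 4356 - \frac{143641}{196} = \frac{710135}{196}$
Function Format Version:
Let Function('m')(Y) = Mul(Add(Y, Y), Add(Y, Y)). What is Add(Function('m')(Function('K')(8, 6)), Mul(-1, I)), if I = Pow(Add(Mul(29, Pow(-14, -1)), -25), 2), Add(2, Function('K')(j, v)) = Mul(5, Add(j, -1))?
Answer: Rational(710135, 196) ≈ 3623.1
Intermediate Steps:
Function('K')(j, v) = Add(-7, Mul(5, j)) (Function('K')(j, v) = Add(-2, Mul(5, Add(j, -1))) = Add(-2, Mul(5, Add(-1, j))) = Add(-2, Add(-5, Mul(5, j))) = Add(-7, Mul(5, j)))
Function('m')(Y) = Mul(4, Pow(Y, 2)) (Function('m')(Y) = Mul(Mul(2, Y), Mul(2, Y)) = Mul(4, Pow(Y, 2)))
I = Rational(143641, 196) (I = Pow(Add(Mul(29, Rational(-1, 14)), -25), 2) = Pow(Add(Rational(-29, 14), -25), 2) = Pow(Rational(-379, 14), 2) = Rational(143641, 196) ≈ 732.86)
Add(Function('m')(Function('K')(8, 6)), Mul(-1, I)) = Add(Mul(4, Pow(Add(-7, Mul(5, 8)), 2)), Mul(-1, Rational(143641, 196))) = Add(Mul(4, Pow(Add(-7, 40), 2)), Rational(-143641, 196)) = Add(Mul(4, Pow(33, 2)), Rational(-143641, 196)) = Add(Mul(4, 1089), Rational(-143641, 196)) = Add(4356, Rational(-143641, 196)) = Rational(710135, 196)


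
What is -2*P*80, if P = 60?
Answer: -9600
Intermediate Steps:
-2*P*80 = -2*60*80 = -120*80 = -1*9600 = -9600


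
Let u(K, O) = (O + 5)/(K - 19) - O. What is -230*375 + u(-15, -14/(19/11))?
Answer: -55712205/646 ≈ -86242.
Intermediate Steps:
u(K, O) = -O + (5 + O)/(-19 + K) (u(K, O) = (5 + O)/(-19 + K) - O = -O + (5 + O)/(-19 + K))
-230*375 + u(-15, -14/(19/11)) = -230*375 + (5 + 20*(-14/(19/11)) - 1*(-15)*(-14/(19/11)))/(-19 - 15) = -86250 + (5 + 20*(-14/(19*(1/11))) - 1*(-15)*(-14/(19*(1/11))))/(-34) = -86250 - (5 + 20*(-14/19/11) - 1*(-15)*(-14/19/11))/34 = -86250 - (5 + 20*(-14*11/19) - 1*(-15)*(-14*11/19))/34 = -86250 - (5 + 20*(-154/19) - 1*(-15)*(-154/19))/34 = -86250 - (5 - 3080/19 - 2310/19)/34 = -86250 - 1/34*(-5295/19) = -86250 + 5295/646 = -55712205/646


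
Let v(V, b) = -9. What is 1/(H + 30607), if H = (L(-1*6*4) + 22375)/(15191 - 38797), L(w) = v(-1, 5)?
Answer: 11803/361243238 ≈ 3.2673e-5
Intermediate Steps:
L(w) = -9
H = -11183/11803 (H = (-9 + 22375)/(15191 - 38797) = 22366/(-23606) = 22366*(-1/23606) = -11183/11803 ≈ -0.94747)
1/(H + 30607) = 1/(-11183/11803 + 30607) = 1/(361243238/11803) = 11803/361243238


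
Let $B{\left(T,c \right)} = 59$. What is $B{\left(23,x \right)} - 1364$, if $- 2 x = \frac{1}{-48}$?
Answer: $-1305$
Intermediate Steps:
$x = \frac{1}{96}$ ($x = - \frac{1}{2 \left(-48\right)} = \left(- \frac{1}{2}\right) \left(- \frac{1}{48}\right) = \frac{1}{96} \approx 0.010417$)
$B{\left(23,x \right)} - 1364 = 59 - 1364 = -1305$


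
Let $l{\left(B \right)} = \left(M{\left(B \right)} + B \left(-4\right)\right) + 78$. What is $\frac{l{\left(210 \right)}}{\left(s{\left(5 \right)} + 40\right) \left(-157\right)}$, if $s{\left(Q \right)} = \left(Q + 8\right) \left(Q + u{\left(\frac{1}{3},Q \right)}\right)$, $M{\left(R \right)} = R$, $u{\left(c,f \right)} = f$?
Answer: $\frac{276}{13345} \approx 0.020682$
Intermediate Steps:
$s{\left(Q \right)} = 2 Q \left(8 + Q\right)$ ($s{\left(Q \right)} = \left(Q + 8\right) \left(Q + Q\right) = \left(8 + Q\right) 2 Q = 2 Q \left(8 + Q\right)$)
$l{\left(B \right)} = 78 - 3 B$ ($l{\left(B \right)} = \left(B + B \left(-4\right)\right) + 78 = \left(B - 4 B\right) + 78 = - 3 B + 78 = 78 - 3 B$)
$\frac{l{\left(210 \right)}}{\left(s{\left(5 \right)} + 40\right) \left(-157\right)} = \frac{78 - 630}{\left(2 \cdot 5 \left(8 + 5\right) + 40\right) \left(-157\right)} = \frac{78 - 630}{\left(2 \cdot 5 \cdot 13 + 40\right) \left(-157\right)} = - \frac{552}{\left(130 + 40\right) \left(-157\right)} = - \frac{552}{170 \left(-157\right)} = - \frac{552}{-26690} = \left(-552\right) \left(- \frac{1}{26690}\right) = \frac{276}{13345}$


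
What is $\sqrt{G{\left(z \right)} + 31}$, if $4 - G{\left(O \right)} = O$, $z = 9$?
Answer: $\sqrt{26} \approx 5.099$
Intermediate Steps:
$G{\left(O \right)} = 4 - O$
$\sqrt{G{\left(z \right)} + 31} = \sqrt{\left(4 - 9\right) + 31} = \sqrt{-5 + 31} = \sqrt{26}$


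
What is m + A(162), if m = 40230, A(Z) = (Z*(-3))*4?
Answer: 38286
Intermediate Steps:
A(Z) = -12*Z (A(Z) = -3*Z*4 = -12*Z)
m + A(162) = 40230 - 12*162 = 40230 - 1944 = 38286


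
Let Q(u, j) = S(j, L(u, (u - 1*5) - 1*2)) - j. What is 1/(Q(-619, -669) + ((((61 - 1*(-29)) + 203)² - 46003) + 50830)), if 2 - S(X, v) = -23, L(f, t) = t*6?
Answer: 1/91370 ≈ 1.0945e-5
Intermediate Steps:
L(f, t) = 6*t
S(X, v) = 25 (S(X, v) = 2 - 1*(-23) = 2 + 23 = 25)
Q(u, j) = 25 - j
1/(Q(-619, -669) + ((((61 - 1*(-29)) + 203)² - 46003) + 50830)) = 1/((25 - 1*(-669)) + ((((61 - 1*(-29)) + 203)² - 46003) + 50830)) = 1/((25 + 669) + ((((61 + 29) + 203)² - 46003) + 50830)) = 1/(694 + (((90 + 203)² - 46003) + 50830)) = 1/(694 + ((293² - 46003) + 50830)) = 1/(694 + ((85849 - 46003) + 50830)) = 1/(694 + (39846 + 50830)) = 1/(694 + 90676) = 1/91370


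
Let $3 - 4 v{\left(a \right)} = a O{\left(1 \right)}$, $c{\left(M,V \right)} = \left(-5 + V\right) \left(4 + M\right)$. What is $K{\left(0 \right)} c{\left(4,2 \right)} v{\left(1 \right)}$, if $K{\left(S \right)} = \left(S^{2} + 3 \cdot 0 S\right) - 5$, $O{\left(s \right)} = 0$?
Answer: $90$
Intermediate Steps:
$v{\left(a \right)} = \frac{3}{4}$ ($v{\left(a \right)} = \frac{3}{4} - \frac{a 0}{4} = \frac{3}{4} - 0 = \frac{3}{4} + 0 = \frac{3}{4}$)
$K{\left(S \right)} = -5 + S^{2}$ ($K{\left(S \right)} = \left(S^{2} + 0 S\right) - 5 = \left(S^{2} + 0\right) - 5 = S^{2} - 5 = -5 + S^{2}$)
$K{\left(0 \right)} c{\left(4,2 \right)} v{\left(1 \right)} = \left(-5 + 0^{2}\right) \left(-20 - 20 + 4 \cdot 2 + 4 \cdot 2\right) \frac{3}{4} = \left(-5 + 0\right) \left(-20 - 20 + 8 + 8\right) \frac{3}{4} = \left(-5\right) \left(-24\right) \frac{3}{4} = 120 \cdot \frac{3}{4} = 90$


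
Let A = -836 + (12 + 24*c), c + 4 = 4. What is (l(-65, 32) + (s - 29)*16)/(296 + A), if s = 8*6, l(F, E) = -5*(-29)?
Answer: -449/528 ≈ -0.85038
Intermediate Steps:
c = 0 (c = -4 + 4 = 0)
l(F, E) = 145
A = -824 (A = -836 + (12 + 24*0) = -836 + (12 + 0) = -836 + 12 = -824)
s = 48
(l(-65, 32) + (s - 29)*16)/(296 + A) = (145 + (48 - 29)*16)/(296 - 824) = (145 + 19*16)/(-528) = (145 + 304)*(-1/528) = 449*(-1/528) = -449/528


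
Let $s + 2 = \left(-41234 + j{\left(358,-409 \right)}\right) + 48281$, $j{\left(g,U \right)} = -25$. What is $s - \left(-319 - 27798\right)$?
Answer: $35137$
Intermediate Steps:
$s = 7020$ ($s = -2 + \left(\left(-41234 - 25\right) + 48281\right) = -2 + \left(-41259 + 48281\right) = -2 + 7022 = 7020$)
$s - \left(-319 - 27798\right) = 7020 - \left(-319 - 27798\right) = 7020 - -28117 = 7020 + 28117 = 35137$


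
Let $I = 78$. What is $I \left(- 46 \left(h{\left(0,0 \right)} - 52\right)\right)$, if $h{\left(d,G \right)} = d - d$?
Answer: $186576$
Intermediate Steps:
$h{\left(d,G \right)} = 0$
$I \left(- 46 \left(h{\left(0,0 \right)} - 52\right)\right) = 78 \left(- 46 \left(0 - 52\right)\right) = 78 \left(\left(-46\right) \left(-52\right)\right) = 78 \cdot 2392 = 186576$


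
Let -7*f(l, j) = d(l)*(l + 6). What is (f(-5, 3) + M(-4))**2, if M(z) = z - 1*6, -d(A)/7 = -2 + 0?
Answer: 144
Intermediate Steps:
d(A) = 14 (d(A) = -7*(-2 + 0) = -7*(-2) = 14)
f(l, j) = -12 - 2*l (f(l, j) = -2*(l + 6) = -2*(6 + l) = -(84 + 14*l)/7 = -12 - 2*l)
M(z) = -6 + z (M(z) = z - 6 = -6 + z)
(f(-5, 3) + M(-4))**2 = ((-12 - 2*(-5)) + (-6 - 4))**2 = ((-12 + 10) - 10)**2 = (-2 - 10)**2 = (-12)**2 = 144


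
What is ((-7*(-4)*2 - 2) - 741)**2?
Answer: 471969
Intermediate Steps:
((-7*(-4)*2 - 2) - 741)**2 = ((28*2 - 2) - 741)**2 = ((56 - 2) - 741)**2 = (54 - 741)**2 = (-687)**2 = 471969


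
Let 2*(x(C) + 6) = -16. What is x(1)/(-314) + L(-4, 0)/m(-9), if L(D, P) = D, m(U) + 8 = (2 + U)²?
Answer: -341/6437 ≈ -0.052975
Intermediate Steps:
m(U) = -8 + (2 + U)²
x(C) = -14 (x(C) = -6 + (½)*(-16) = -6 - 8 = -14)
x(1)/(-314) + L(-4, 0)/m(-9) = -14/(-314) - 4/(-8 + (2 - 9)²) = -14*(-1/314) - 4/(-8 + (-7)²) = 7/157 - 4/(-8 + 49) = 7/157 - 4/41 = -341/6437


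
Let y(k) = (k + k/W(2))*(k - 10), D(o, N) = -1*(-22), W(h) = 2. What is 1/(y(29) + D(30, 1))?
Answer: 2/1697 ≈ 0.0011785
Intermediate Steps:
D(o, N) = 22
y(k) = 3*k*(-10 + k)/2 (y(k) = (k + k/2)*(k - 10) = (k + k*(½))*(-10 + k) = (k + k/2)*(-10 + k) = (3*k/2)*(-10 + k) = 3*k*(-10 + k)/2)
1/(y(29) + D(30, 1)) = 1/((3/2)*29*(-10 + 29) + 22) = 1/((3/2)*29*19 + 22) = 1/(1653/2 + 22) = 1/(1697/2) = 2/1697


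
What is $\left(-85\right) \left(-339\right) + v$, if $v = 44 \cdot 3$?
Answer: $28947$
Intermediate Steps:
$v = 132$
$\left(-85\right) \left(-339\right) + v = \left(-85\right) \left(-339\right) + 132 = 28815 + 132 = 28947$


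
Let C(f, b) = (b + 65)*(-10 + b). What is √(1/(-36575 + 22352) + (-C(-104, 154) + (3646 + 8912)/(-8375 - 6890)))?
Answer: I*√1486599472481700689805/217114095 ≈ 177.59*I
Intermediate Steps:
C(f, b) = (-10 + b)*(65 + b) (C(f, b) = (65 + b)*(-10 + b) = (-10 + b)*(65 + b))
√(1/(-36575 + 22352) + (-C(-104, 154) + (3646 + 8912)/(-8375 - 6890))) = √(1/(-36575 + 22352) + (-(-650 + 154² + 55*154) + (3646 + 8912)/(-8375 - 6890))) = √(1/(-14223) + (-(-650 + 23716 + 8470) + 12558/(-15265))) = √(-1/14223 + (-1*31536 + 12558*(-1/15265))) = √(-1/14223 + (-31536 - 12558/15265)) = √(-1/14223 - 481409598/15265) = √(-6847088727619/217114095) = I*√1486599472481700689805/217114095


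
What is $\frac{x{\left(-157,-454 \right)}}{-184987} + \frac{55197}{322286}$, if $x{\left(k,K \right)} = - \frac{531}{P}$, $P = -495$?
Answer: $\frac{561570994271}{3279029615510} \approx 0.17126$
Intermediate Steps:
$x{\left(k,K \right)} = \frac{59}{55}$ ($x{\left(k,K \right)} = - \frac{531}{-495} = \left(-531\right) \left(- \frac{1}{495}\right) = \frac{59}{55}$)
$\frac{x{\left(-157,-454 \right)}}{-184987} + \frac{55197}{322286} = \frac{59}{55 \left(-184987\right)} + \frac{55197}{322286} = \frac{59}{55} \left(- \frac{1}{184987}\right) + 55197 \cdot \frac{1}{322286} = - \frac{59}{10174285} + \frac{55197}{322286} = \frac{561570994271}{3279029615510}$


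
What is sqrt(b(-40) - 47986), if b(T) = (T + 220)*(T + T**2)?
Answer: sqrt(232814) ≈ 482.51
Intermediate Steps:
b(T) = (220 + T)*(T + T**2)
sqrt(b(-40) - 47986) = sqrt(-40*(220 + (-40)**2 + 221*(-40)) - 47986) = sqrt(-40*(220 + 1600 - 8840) - 47986) = sqrt(-40*(-7020) - 47986) = sqrt(280800 - 47986) = sqrt(232814)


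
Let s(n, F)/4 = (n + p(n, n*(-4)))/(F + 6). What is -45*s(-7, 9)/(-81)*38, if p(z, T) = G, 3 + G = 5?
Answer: -760/27 ≈ -28.148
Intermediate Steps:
G = 2 (G = -3 + 5 = 2)
p(z, T) = 2
s(n, F) = 4*(2 + n)/(6 + F) (s(n, F) = 4*((n + 2)/(F + 6)) = 4*((2 + n)/(6 + F)) = 4*(2 + n)/(6 + F))
-45*s(-7, 9)/(-81)*38 = -45*4*(2 - 7)/(6 + 9)/(-81)*38 = -45*4*(-5)/15*(-1)/81*38 = -45*4*(1/15)*(-5)*(-1)/81*38 = -(-60)*(-1)/81*38 = -45*4/243*38 = -20/27*38 = -760/27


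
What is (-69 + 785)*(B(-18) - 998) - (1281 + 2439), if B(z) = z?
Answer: -731176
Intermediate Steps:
(-69 + 785)*(B(-18) - 998) - (1281 + 2439) = (-69 + 785)*(-18 - 998) - (1281 + 2439) = 716*(-1016) - 1*3720 = -727456 - 3720 = -731176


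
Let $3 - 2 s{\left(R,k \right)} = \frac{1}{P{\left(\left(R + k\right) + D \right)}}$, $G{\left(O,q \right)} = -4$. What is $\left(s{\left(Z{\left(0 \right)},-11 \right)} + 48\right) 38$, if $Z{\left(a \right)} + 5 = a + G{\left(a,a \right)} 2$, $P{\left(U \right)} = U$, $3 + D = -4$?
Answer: $\frac{58330}{31} \approx 1881.6$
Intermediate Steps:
$D = -7$ ($D = -3 - 4 = -7$)
$Z{\left(a \right)} = -13 + a$ ($Z{\left(a \right)} = -5 + \left(a - 8\right) = -5 + \left(-8 + a\right) = -13 + a$)
$s{\left(R,k \right)} = \frac{3}{2} - \frac{1}{2 \left(-7 + R + k\right)}$ ($s{\left(R,k \right)} = \frac{3}{2} - \frac{1}{2 \left(\left(R + k\right) - 7\right)} = \frac{3}{2} - \frac{1}{2 \left(-7 + R + k\right)}$)
$\left(s{\left(Z{\left(0 \right)},-11 \right)} + 48\right) 38 = \left(\frac{-22 + 3 \left(-13 + 0\right) + 3 \left(-11\right)}{2 \left(-7 + \left(-13 + 0\right) - 11\right)} + 48\right) 38 = \left(\frac{-22 + 3 \left(-13\right) - 33}{2 \left(-7 - 13 - 11\right)} + 48\right) 38 = \left(\frac{-22 - 39 - 33}{2 \left(-31\right)} + 48\right) 38 = \left(\frac{1}{2} \left(- \frac{1}{31}\right) \left(-94\right) + 48\right) 38 = \left(\frac{47}{31} + 48\right) 38 = \frac{1535}{31} \cdot 38 = \frac{58330}{31}$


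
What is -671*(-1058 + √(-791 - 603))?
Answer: 709918 - 671*I*√1394 ≈ 7.0992e+5 - 25053.0*I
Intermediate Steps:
-671*(-1058 + √(-791 - 603)) = -671*(-1058 + √(-1394)) = -671*(-1058 + I*√1394) = 709918 - 671*I*√1394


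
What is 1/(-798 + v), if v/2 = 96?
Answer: -1/606 ≈ -0.0016502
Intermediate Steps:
v = 192 (v = 2*96 = 192)
1/(-798 + v) = 1/(-798 + 192) = 1/(-606) = -1/606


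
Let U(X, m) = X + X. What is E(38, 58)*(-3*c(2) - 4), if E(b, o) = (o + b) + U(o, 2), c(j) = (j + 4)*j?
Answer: -8480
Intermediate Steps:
c(j) = j*(4 + j) (c(j) = (4 + j)*j = j*(4 + j))
U(X, m) = 2*X
E(b, o) = b + 3*o (E(b, o) = (o + b) + 2*o = (b + o) + 2*o = b + 3*o)
E(38, 58)*(-3*c(2) - 4) = (38 + 3*58)*(-6*(4 + 2) - 4) = (38 + 174)*(-6*6 - 4) = 212*(-3*12 - 4) = 212*(-36 - 4) = 212*(-40) = -8480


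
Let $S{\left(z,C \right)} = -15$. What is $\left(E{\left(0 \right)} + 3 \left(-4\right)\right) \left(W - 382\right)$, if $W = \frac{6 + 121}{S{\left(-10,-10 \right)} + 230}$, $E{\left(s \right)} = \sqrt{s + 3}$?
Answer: $\frac{984036}{215} - \frac{82003 \sqrt{3}}{215} \approx 3916.3$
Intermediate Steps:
$E{\left(s \right)} = \sqrt{3 + s}$
$W = \frac{127}{215}$ ($W = \frac{6 + 121}{-15 + 230} = \frac{127}{215} \approx 0.5907$)
$\left(E{\left(0 \right)} + 3 \left(-4\right)\right) \left(W - 382\right) = \left(\sqrt{3 + 0} + 3 \left(-4\right)\right) \left(\frac{127}{215} - 382\right) = \left(\sqrt{3} - 12\right) \left(- \frac{82003}{215}\right) = \left(-12 + \sqrt{3}\right) \left(- \frac{82003}{215}\right) = \frac{984036}{215} - \frac{82003 \sqrt{3}}{215}$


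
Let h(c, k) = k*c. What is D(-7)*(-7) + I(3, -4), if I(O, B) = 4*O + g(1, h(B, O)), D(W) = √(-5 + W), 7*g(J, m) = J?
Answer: 85/7 - 14*I*√3 ≈ 12.143 - 24.249*I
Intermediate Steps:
h(c, k) = c*k
g(J, m) = J/7
I(O, B) = ⅐ + 4*O (I(O, B) = 4*O + (⅐)*1 = 4*O + ⅐ = ⅐ + 4*O)
D(-7)*(-7) + I(3, -4) = √(-5 - 7)*(-7) + (⅐ + 4*3) = √(-12)*(-7) + (⅐ + 12) = (2*I*√3)*(-7) + 85/7 = -14*I*√3 + 85/7 = 85/7 - 14*I*√3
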